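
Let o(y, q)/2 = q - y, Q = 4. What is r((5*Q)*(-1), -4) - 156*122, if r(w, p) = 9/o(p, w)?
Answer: -609033/32 ≈ -19032.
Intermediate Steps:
o(y, q) = -2*y + 2*q (o(y, q) = 2*(q - y) = -2*y + 2*q)
r(w, p) = 9/(-2*p + 2*w)
r((5*Q)*(-1), -4) - 156*122 = -9/(-2*5*4*(-1) + 2*(-4)) - 156*122 = -9/(-40*(-1) - 8) - 19032 = -9/(-2*(-20) - 8) - 19032 = -9/(40 - 8) - 19032 = -9/32 - 19032 = -609033/32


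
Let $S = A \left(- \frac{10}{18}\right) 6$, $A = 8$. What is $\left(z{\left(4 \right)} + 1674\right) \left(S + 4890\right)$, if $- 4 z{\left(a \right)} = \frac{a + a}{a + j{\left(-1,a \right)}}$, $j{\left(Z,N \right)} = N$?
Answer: $\frac{48840025}{6} \approx 8.14 \cdot 10^{6}$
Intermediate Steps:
$S = - \frac{80}{3}$ ($S = 8 \left(- \frac{10}{18}\right) 6 = 8 \left(\left(-10\right) \frac{1}{18}\right) 6 = 8 \left(- \frac{5}{9}\right) 6 = \left(- \frac{40}{9}\right) 6 = - \frac{80}{3} \approx -26.667$)
$z{\left(a \right)} = - \frac{1}{4}$ ($z{\left(a \right)} = - \frac{\left(a + a\right) \frac{1}{a + a}}{4} = - \frac{2 a \frac{1}{2 a}}{4} = \left(- \frac{1}{4}\right) 1 = - \frac{1}{4}$)
$\left(z{\left(4 \right)} + 1674\right) \left(S + 4890\right) = \left(- \frac{1}{4} + 1674\right) \left(- \frac{80}{3} + 4890\right) = \frac{6695}{4} \cdot \frac{14590}{3} = \frac{48840025}{6}$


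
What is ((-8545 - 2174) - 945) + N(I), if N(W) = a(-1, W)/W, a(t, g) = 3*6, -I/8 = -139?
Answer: -6485175/556 ≈ -11664.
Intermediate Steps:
I = 1112 (I = -8*(-139) = 1112)
a(t, g) = 18
N(W) = 18/W
((-8545 - 2174) - 945) + N(I) = ((-8545 - 2174) - 945) + 18/1112 = (-10719 - 945) + 18*(1/1112) = -11664 + 9/556 = -6485175/556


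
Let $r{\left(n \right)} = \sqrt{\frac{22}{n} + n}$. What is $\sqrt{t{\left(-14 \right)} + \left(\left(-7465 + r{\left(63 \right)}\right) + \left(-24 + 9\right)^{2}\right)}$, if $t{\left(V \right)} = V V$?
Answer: $\frac{\sqrt{-3106404 + 21 \sqrt{27937}}}{21} \approx 83.881 i$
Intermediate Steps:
$r{\left(n \right)} = \sqrt{n + \frac{22}{n}}$
$t{\left(V \right)} = V^{2}$
$\sqrt{t{\left(-14 \right)} + \left(\left(-7465 + r{\left(63 \right)}\right) + \left(-24 + 9\right)^{2}\right)} = \sqrt{\left(-14\right)^{2} - \left(7465 - \left(-24 + 9\right)^{2} - \sqrt{63 + \frac{22}{63}}\right)} = \sqrt{196 - \left(7465 - 225 - \sqrt{63 + 22 \cdot \frac{1}{63}}\right)} = \sqrt{196 + \left(\left(-7465 + \sqrt{63 + \frac{22}{63}}\right) + 225\right)} = \sqrt{196 + \left(\left(-7465 + \sqrt{\frac{3991}{63}}\right) + 225\right)} = \sqrt{196 + \left(\left(-7465 + \frac{\sqrt{27937}}{21}\right) + 225\right)} = \sqrt{196 - \left(7240 - \frac{\sqrt{27937}}{21}\right)} = \sqrt{-7044 + \frac{\sqrt{27937}}{21}}$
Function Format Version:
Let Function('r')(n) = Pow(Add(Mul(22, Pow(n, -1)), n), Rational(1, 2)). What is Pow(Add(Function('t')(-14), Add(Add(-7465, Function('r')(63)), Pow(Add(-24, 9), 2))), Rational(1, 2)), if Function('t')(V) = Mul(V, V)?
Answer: Mul(Rational(1, 21), Pow(Add(-3106404, Mul(21, Pow(27937, Rational(1, 2)))), Rational(1, 2))) ≈ Mul(83.881, I)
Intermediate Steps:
Function('r')(n) = Pow(Add(n, Mul(22, Pow(n, -1))), Rational(1, 2))
Function('t')(V) = Pow(V, 2)
Pow(Add(Function('t')(-14), Add(Add(-7465, Function('r')(63)), Pow(Add(-24, 9), 2))), Rational(1, 2)) = Pow(Add(Pow(-14, 2), Add(Add(-7465, Pow(Add(63, Mul(22, Pow(63, -1))), Rational(1, 2))), Pow(Add(-24, 9), 2))), Rational(1, 2)) = Pow(Add(196, Add(Add(-7465, Pow(Add(63, Mul(22, Rational(1, 63))), Rational(1, 2))), Pow(-15, 2))), Rational(1, 2)) = Pow(Add(196, Add(Add(-7465, Pow(Add(63, Rational(22, 63)), Rational(1, 2))), 225)), Rational(1, 2)) = Pow(Add(196, Add(Add(-7465, Pow(Rational(3991, 63), Rational(1, 2))), 225)), Rational(1, 2)) = Pow(Add(196, Add(Add(-7465, Mul(Rational(1, 21), Pow(27937, Rational(1, 2)))), 225)), Rational(1, 2)) = Pow(Add(196, Add(-7240, Mul(Rational(1, 21), Pow(27937, Rational(1, 2))))), Rational(1, 2)) = Pow(Add(-7044, Mul(Rational(1, 21), Pow(27937, Rational(1, 2)))), Rational(1, 2))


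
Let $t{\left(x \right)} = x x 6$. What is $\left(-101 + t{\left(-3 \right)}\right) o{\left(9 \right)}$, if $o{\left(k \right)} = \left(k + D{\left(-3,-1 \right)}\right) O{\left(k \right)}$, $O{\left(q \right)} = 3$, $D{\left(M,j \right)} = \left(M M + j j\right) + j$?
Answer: $-2538$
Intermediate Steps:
$D{\left(M,j \right)} = j + M^{2} + j^{2}$ ($D{\left(M,j \right)} = \left(M^{2} + j^{2}\right) + j = j + M^{2} + j^{2}$)
$t{\left(x \right)} = 6 x^{2}$ ($t{\left(x \right)} = x^{2} \cdot 6 = 6 x^{2}$)
$o{\left(k \right)} = 27 + 3 k$ ($o{\left(k \right)} = \left(k + \left(-1 + \left(-3\right)^{2} + \left(-1\right)^{2}\right)\right) 3 = \left(k + \left(-1 + 9 + 1\right)\right) 3 = \left(k + 9\right) 3 = \left(9 + k\right) 3 = 27 + 3 k$)
$\left(-101 + t{\left(-3 \right)}\right) o{\left(9 \right)} = \left(-101 + 6 \left(-3\right)^{2}\right) \left(27 + 3 \cdot 9\right) = \left(-101 + 6 \cdot 9\right) \left(27 + 27\right) = \left(-101 + 54\right) 54 = \left(-47\right) 54 = -2538$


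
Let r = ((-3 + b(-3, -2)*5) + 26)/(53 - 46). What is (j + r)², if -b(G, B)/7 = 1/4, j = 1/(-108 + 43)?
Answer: 13520329/3312400 ≈ 4.0817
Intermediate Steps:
j = -1/65 (j = 1/(-65) = -1/65 ≈ -0.015385)
b(G, B) = -7/4
r = 57/28 (r = ((-3 - 7/4*5) + 26)/(53 - 46) = ((-3 - 35/4) + 26)/7 = (-47/4 + 26)*(⅐) = (57/4)*(⅐) = 57/28 ≈ 2.0357)
(j + r)² = (-1/65 + 57/28)² = (3677/1820)² = 13520329/3312400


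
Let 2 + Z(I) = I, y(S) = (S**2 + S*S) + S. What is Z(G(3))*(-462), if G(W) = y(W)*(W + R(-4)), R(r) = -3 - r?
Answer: -37884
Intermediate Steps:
y(S) = S + 2*S**2 (y(S) = (S**2 + S**2) + S = 2*S**2 + S = S + 2*S**2)
G(W) = W*(1 + W)*(1 + 2*W) (G(W) = (W*(1 + 2*W))*(W + (-3 - 1*(-4))) = (W*(1 + 2*W))*(W + (-3 + 4)) = (W*(1 + 2*W))*(W + 1) = (W*(1 + 2*W))*(1 + W) = W*(1 + W)*(1 + 2*W))
Z(I) = -2 + I
Z(G(3))*(-462) = (-2 + 3*(1 + 3)*(1 + 2*3))*(-462) = (-2 + 3*4*(1 + 6))*(-462) = (-2 + 3*4*7)*(-462) = (-2 + 84)*(-462) = 82*(-462) = -37884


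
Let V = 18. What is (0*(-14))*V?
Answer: 0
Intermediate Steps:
(0*(-14))*V = (0*(-14))*18 = 0*18 = 0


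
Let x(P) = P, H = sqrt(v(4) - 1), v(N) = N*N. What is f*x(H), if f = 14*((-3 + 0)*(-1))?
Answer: 42*sqrt(15) ≈ 162.67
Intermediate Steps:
v(N) = N**2
H = sqrt(15) (H = sqrt(4**2 - 1) = sqrt(16 - 1) = sqrt(15) ≈ 3.8730)
f = 42 (f = 14*(-3*(-1)) = 14*3 = 42)
f*x(H) = 42*sqrt(15)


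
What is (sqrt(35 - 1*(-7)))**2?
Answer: 42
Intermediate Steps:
(sqrt(35 - 1*(-7)))**2 = (sqrt(35 + 7))**2 = (sqrt(42))**2 = 42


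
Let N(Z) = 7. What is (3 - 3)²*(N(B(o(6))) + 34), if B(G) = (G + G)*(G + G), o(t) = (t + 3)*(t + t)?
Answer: 0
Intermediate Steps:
o(t) = 2*t*(3 + t) (o(t) = (3 + t)*(2*t) = 2*t*(3 + t))
B(G) = 4*G² (B(G) = (2*G)*(2*G) = 4*G²)
(3 - 3)²*(N(B(o(6))) + 34) = (3 - 3)²*(7 + 34) = 0²*41 = 0*41 = 0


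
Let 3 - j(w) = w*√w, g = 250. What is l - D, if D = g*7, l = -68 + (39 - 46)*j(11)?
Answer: -1839 + 77*√11 ≈ -1583.6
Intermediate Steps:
j(w) = 3 - w^(3/2) (j(w) = 3 - w*√w = 3 - w^(3/2))
l = -89 + 77*√11 (l = -68 + (39 - 46)*(3 - 11^(3/2)) = -68 - 7*(3 - 11*√11) = -68 + (-21 + 77*√11) = -89 + 77*√11 ≈ 166.38)
D = 1750 (D = 250*7 = 1750)
l - D = (-89 + 77*√11) - 1*1750 = (-89 + 77*√11) - 1750 = -1839 + 77*√11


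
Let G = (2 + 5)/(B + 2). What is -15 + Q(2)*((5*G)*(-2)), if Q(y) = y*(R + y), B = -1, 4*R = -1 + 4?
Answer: -400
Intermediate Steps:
R = ¾ (R = (-1 + 4)/4 = (¼)*3 = ¾ ≈ 0.75000)
G = 7 (G = (2 + 5)/(-1 + 2) = 7/1 = 7*1 = 7)
Q(y) = y*(¾ + y)
-15 + Q(2)*((5*G)*(-2)) = -15 + ((¼)*2*(3 + 4*2))*((5*7)*(-2)) = -15 + ((¼)*2*(3 + 8))*(35*(-2)) = -15 + ((¼)*2*11)*(-70) = -15 + (11/2)*(-70) = -15 - 385 = -400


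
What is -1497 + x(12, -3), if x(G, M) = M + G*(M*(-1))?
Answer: -1464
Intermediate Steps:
x(G, M) = M - G*M (x(G, M) = M + G*(-M) = M - G*M)
-1497 + x(12, -3) = -1497 - 3*(1 - 1*12) = -1497 - 3*(1 - 12) = -1497 - 3*(-11) = -1497 + 33 = -1464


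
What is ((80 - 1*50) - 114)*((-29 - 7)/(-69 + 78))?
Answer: 336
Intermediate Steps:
((80 - 1*50) - 114)*((-29 - 7)/(-69 + 78)) = ((80 - 50) - 114)*(-36/9) = (30 - 114)*(-36*1/9) = -84*(-4) = 336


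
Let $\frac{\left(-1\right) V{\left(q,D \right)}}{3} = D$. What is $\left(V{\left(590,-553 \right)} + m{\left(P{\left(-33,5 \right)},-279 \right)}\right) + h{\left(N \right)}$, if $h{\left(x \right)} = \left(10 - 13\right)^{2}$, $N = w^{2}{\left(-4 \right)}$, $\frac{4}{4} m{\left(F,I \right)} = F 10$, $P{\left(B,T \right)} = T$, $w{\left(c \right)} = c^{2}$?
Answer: $1718$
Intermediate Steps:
$V{\left(q,D \right)} = - 3 D$
$m{\left(F,I \right)} = 10 F$ ($m{\left(F,I \right)} = F 10 = 10 F$)
$N = 256$ ($N = \left(\left(-4\right)^{2}\right)^{2} = 16^{2} = 256$)
$h{\left(x \right)} = 9$ ($h{\left(x \right)} = \left(-3\right)^{2} = 9$)
$\left(V{\left(590,-553 \right)} + m{\left(P{\left(-33,5 \right)},-279 \right)}\right) + h{\left(N \right)} = \left(\left(-3\right) \left(-553\right) + 10 \cdot 5\right) + 9 = \left(1659 + 50\right) + 9 = 1709 + 9 = 1718$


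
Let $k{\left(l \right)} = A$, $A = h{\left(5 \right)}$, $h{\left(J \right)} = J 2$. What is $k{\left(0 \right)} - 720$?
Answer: $-710$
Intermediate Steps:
$h{\left(J \right)} = 2 J$
$A = 10$ ($A = 2 \cdot 5 = 10$)
$k{\left(l \right)} = 10$
$k{\left(0 \right)} - 720 = 10 - 720 = -710$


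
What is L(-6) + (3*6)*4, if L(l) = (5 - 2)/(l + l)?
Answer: 287/4 ≈ 71.750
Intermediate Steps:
L(l) = 3/(2*l) (L(l) = 3/((2*l)) = 3*(1/(2*l)) = 3/(2*l))
L(-6) + (3*6)*4 = (3/2)/(-6) + (3*6)*4 = (3/2)*(-⅙) + 18*4 = -¼ + 72 = 287/4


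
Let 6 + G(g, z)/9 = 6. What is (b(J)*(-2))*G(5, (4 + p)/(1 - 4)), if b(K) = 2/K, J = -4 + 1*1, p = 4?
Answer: 0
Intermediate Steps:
G(g, z) = 0 (G(g, z) = -54 + 9*6 = -54 + 54 = 0)
J = -3 (J = -4 + 1 = -3)
(b(J)*(-2))*G(5, (4 + p)/(1 - 4)) = ((2/(-3))*(-2))*0 = ((2*(-1/3))*(-2))*0 = -2/3*(-2)*0 = (4/3)*0 = 0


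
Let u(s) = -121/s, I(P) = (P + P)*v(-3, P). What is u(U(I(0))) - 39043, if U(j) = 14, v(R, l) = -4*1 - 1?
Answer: -546723/14 ≈ -39052.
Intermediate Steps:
v(R, l) = -5 (v(R, l) = -4 - 1 = -5)
I(P) = -10*P (I(P) = (P + P)*(-5) = (2*P)*(-5) = -10*P)
u(U(I(0))) - 39043 = -121/14 - 39043 = -546723/14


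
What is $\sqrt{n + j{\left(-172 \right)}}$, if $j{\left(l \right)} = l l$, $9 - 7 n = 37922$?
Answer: $\frac{5 \sqrt{47369}}{7} \approx 155.46$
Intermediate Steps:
$n = - \frac{37913}{7}$ ($n = \frac{9}{7} - \frac{37922}{7} = - \frac{37913}{7} \approx -5416.1$)
$j{\left(l \right)} = l^{2}$
$\sqrt{n + j{\left(-172 \right)}} = \sqrt{- \frac{37913}{7} + \left(-172\right)^{2}} = \sqrt{- \frac{37913}{7} + 29584} = \sqrt{\frac{169175}{7}} = \frac{5 \sqrt{47369}}{7}$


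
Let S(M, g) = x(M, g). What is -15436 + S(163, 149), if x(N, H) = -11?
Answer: -15447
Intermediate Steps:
S(M, g) = -11
-15436 + S(163, 149) = -15436 - 11 = -15447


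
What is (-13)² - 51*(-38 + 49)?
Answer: -392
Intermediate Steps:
(-13)² - 51*(-38 + 49) = 169 - 51*11 = 169 - 561 = -392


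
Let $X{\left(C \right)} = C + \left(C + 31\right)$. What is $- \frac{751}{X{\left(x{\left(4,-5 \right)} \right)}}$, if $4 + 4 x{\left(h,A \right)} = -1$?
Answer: $- \frac{1502}{57} \approx -26.351$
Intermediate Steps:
$x{\left(h,A \right)} = - \frac{5}{4}$ ($x{\left(h,A \right)} = -1 + \frac{1}{4} \left(-1\right) = -1 - \frac{1}{4} = - \frac{5}{4}$)
$X{\left(C \right)} = 31 + 2 C$ ($X{\left(C \right)} = C + \left(31 + C\right) = 31 + 2 C$)
$- \frac{751}{X{\left(x{\left(4,-5 \right)} \right)}} = - \frac{751}{31 + 2 \left(- \frac{5}{4}\right)} = - \frac{751}{31 - \frac{5}{2}} = - \frac{751}{\frac{57}{2}} = \left(-751\right) \frac{2}{57} = - \frac{1502}{57}$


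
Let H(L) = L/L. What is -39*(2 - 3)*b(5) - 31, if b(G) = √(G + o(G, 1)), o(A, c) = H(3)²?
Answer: -31 + 39*√6 ≈ 64.530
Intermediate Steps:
H(L) = 1
o(A, c) = 1 (o(A, c) = 1² = 1)
b(G) = √(1 + G) (b(G) = √(G + 1) = √(1 + G))
-39*(2 - 3)*b(5) - 31 = -39*(2 - 3)*√(1 + 5) - 31 = -(-39)*√6 - 31 = 39*√6 - 31 = -31 + 39*√6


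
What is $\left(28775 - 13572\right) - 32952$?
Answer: $-17749$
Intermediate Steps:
$\left(28775 - 13572\right) - 32952 = 15203 - 32952 = -17749$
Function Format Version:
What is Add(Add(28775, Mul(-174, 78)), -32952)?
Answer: -17749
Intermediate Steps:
Add(Add(28775, Mul(-174, 78)), -32952) = Add(Add(28775, -13572), -32952) = Add(15203, -32952) = -17749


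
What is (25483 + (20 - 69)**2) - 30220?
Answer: -2336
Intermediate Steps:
(25483 + (20 - 69)**2) - 30220 = (25483 + (-49)**2) - 30220 = (25483 + 2401) - 30220 = 27884 - 30220 = -2336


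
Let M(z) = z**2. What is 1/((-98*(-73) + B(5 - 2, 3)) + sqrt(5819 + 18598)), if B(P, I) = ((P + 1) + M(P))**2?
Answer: 2441/17867304 - sqrt(2713)/17867304 ≈ 0.00013370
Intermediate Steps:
B(P, I) = (1 + P + P**2)**2 (B(P, I) = ((P + 1) + P**2)**2 = ((1 + P) + P**2)**2 = (1 + P + P**2)**2)
1/((-98*(-73) + B(5 - 2, 3)) + sqrt(5819 + 18598)) = 1/((-98*(-73) + (1 + (5 - 2) + (5 - 2)**2)**2) + sqrt(5819 + 18598)) = 1/((7154 + (1 + 3 + 3**2)**2) + sqrt(24417)) = 1/((7154 + (1 + 3 + 9)**2) + 3*sqrt(2713)) = 1/((7154 + 13**2) + 3*sqrt(2713)) = 1/((7154 + 169) + 3*sqrt(2713)) = 1/(7323 + 3*sqrt(2713))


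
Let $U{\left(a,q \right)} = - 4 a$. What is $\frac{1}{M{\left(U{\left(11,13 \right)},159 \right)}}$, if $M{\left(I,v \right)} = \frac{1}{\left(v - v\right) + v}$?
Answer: $159$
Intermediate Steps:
$M{\left(I,v \right)} = \frac{1}{v}$ ($M{\left(I,v \right)} = \frac{1}{0 + v} = \frac{1}{v}$)
$\frac{1}{M{\left(U{\left(11,13 \right)},159 \right)}} = \frac{1}{\frac{1}{159}} = 159$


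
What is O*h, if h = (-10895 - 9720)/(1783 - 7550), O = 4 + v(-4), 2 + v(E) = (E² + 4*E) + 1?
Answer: 61845/5767 ≈ 10.724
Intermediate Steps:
v(E) = -1 + E² + 4*E (v(E) = -2 + ((E² + 4*E) + 1) = -2 + (1 + E² + 4*E) = -1 + E² + 4*E)
O = 3 (O = 4 + (-1 + (-4)² + 4*(-4)) = 4 + (-1 + 16 - 16) = 4 - 1 = 3)
h = 20615/5767 (h = -20615/(-5767) = -20615*(-1/5767) = 20615/5767 ≈ 3.5746)
O*h = 3*(20615/5767) = 61845/5767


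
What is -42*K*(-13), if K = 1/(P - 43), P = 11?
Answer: -273/16 ≈ -17.063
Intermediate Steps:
K = -1/32 (K = 1/(11 - 43) = 1/(-32) = -1/32 ≈ -0.031250)
-42*K*(-13) = -42*(-1/32)*(-13) = (21/16)*(-13) = -273/16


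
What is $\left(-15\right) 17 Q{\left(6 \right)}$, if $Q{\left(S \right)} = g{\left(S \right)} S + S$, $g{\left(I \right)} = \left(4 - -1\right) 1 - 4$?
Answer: $-3060$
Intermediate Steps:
$g{\left(I \right)} = 1$ ($g{\left(I \right)} = \left(4 + 1\right) 1 - 4 = 5 \cdot 1 - 4 = 5 - 4 = 1$)
$Q{\left(S \right)} = 2 S$ ($Q{\left(S \right)} = 1 S + S = S + S = 2 S$)
$\left(-15\right) 17 Q{\left(6 \right)} = \left(-15\right) 17 \cdot 2 \cdot 6 = \left(-255\right) 12 = -3060$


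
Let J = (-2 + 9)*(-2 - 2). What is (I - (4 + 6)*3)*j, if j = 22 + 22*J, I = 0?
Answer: 17820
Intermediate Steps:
J = -28 (J = 7*(-4) = -28)
j = -594 (j = 22 + 22*(-28) = 22 - 616 = -594)
(I - (4 + 6)*3)*j = (0 - (4 + 6)*3)*(-594) = (0 - 10*3)*(-594) = (0 - 1*30)*(-594) = (0 - 30)*(-594) = -30*(-594) = 17820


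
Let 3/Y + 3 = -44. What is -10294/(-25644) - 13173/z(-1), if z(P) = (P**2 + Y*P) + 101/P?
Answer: 7962673141/60224934 ≈ 132.22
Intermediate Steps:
Y = -3/47 (Y = 3/(-3 - 44) = 3/(-47) = 3*(-1/47) = -3/47 ≈ -0.063830)
z(P) = P**2 + 101/P - 3*P/47 (z(P) = (P**2 - 3*P/47) + 101/P = P**2 + 101/P - 3*P/47)
-10294/(-25644) - 13173/z(-1) = -10294/(-25644) - 13173/((-1)**2 + 101/(-1) - 3/47*(-1)) = -10294*(-1/25644) - 13173/(1 + 101*(-1) + 3/47) = 5147/12822 - 13173/(1 - 101 + 3/47) = 5147/12822 - 13173/(-4697/47) = 5147/12822 - 13173*(-47/4697) = 5147/12822 + 619131/4697 = 7962673141/60224934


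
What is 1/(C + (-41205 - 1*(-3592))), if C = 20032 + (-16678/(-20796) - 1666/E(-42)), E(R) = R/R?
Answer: -10398/200121967 ≈ -5.1958e-5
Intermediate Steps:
E(R) = 1
C = 190978007/10398 (C = 20032 + (-16678/(-20796) - 1666/1) = 20032 + (-16678*(-1/20796) - 1666*1) = 20032 + (8339/10398 - 1666) = 20032 - 17314729/10398 = 190978007/10398 ≈ 18367.)
1/(C + (-41205 - 1*(-3592))) = 1/(190978007/10398 + (-41205 - 1*(-3592))) = 1/(190978007/10398 + (-41205 + 3592)) = 1/(190978007/10398 - 37613) = 1/(-200121967/10398) = -10398/200121967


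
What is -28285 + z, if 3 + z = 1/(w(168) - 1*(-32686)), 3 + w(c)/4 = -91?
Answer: -913985279/32310 ≈ -28288.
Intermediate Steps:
w(c) = -376 (w(c) = -12 + 4*(-91) = -12 - 364 = -376)
z = -96929/32310 (z = -3 + 1/(-376 - 1*(-32686)) = -3 + 1/(-376 + 32686) = -3 + 1/32310 = -96929/32310 ≈ -3.0000)
-28285 + z = -28285 - 96929/32310 = -913985279/32310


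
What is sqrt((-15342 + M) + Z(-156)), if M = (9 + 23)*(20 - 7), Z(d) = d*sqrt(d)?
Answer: sqrt(-14926 - 312*I*sqrt(39)) ≈ 7.9573 - 122.43*I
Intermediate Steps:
Z(d) = d**(3/2)
M = 416 (M = 32*13 = 416)
sqrt((-15342 + M) + Z(-156)) = sqrt((-15342 + 416) + (-156)**(3/2)) = sqrt(-14926 - 312*I*sqrt(39))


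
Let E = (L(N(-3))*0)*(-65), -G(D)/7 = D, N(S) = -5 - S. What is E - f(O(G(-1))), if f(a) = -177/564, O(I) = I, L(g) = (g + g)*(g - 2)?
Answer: 59/188 ≈ 0.31383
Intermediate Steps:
L(g) = 2*g*(-2 + g) (L(g) = (2*g)*(-2 + g) = 2*g*(-2 + g))
G(D) = -7*D
f(a) = -59/188 (f(a) = -177*1/564 = -59/188)
E = 0 (E = ((2*(-5 - 1*(-3))*(-2 + (-5 - 1*(-3))))*0)*(-65) = ((2*(-5 + 3)*(-2 + (-5 + 3)))*0)*(-65) = ((2*(-2)*(-2 - 2))*0)*(-65) = ((2*(-2)*(-4))*0)*(-65) = (16*0)*(-65) = 0*(-65) = 0)
E - f(O(G(-1))) = 0 - 1*(-59/188) = 0 + 59/188 = 59/188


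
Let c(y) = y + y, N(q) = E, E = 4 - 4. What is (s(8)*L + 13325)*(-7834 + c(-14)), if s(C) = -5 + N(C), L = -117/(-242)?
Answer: -12673799515/121 ≈ -1.0474e+8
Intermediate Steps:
E = 0
N(q) = 0
L = 117/242 (L = -117*(-1/242) = 117/242 ≈ 0.48347)
s(C) = -5 (s(C) = -5 + 0 = -5)
c(y) = 2*y
(s(8)*L + 13325)*(-7834 + c(-14)) = (-5*117/242 + 13325)*(-7834 + 2*(-14)) = (-585/242 + 13325)*(-7834 - 28) = (3224065/242)*(-7862) = -12673799515/121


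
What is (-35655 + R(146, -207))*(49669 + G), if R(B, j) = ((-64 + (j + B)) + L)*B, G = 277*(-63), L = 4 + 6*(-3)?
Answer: -1802564882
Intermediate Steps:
L = -14 (L = 4 - 18 = -14)
G = -17451
R(B, j) = B*(-78 + B + j) (R(B, j) = ((-64 + (j + B)) - 14)*B = ((-64 + (B + j)) - 14)*B = ((-64 + B + j) - 14)*B = (-78 + B + j)*B = B*(-78 + B + j))
(-35655 + R(146, -207))*(49669 + G) = (-35655 + 146*(-78 + 146 - 207))*(49669 - 17451) = (-35655 + 146*(-139))*32218 = (-35655 - 20294)*32218 = -55949*32218 = -1802564882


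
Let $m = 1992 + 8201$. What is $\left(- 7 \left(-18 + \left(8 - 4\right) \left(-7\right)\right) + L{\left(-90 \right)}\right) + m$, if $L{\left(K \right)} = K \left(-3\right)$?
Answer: $10785$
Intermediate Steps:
$m = 10193$
$L{\left(K \right)} = - 3 K$
$\left(- 7 \left(-18 + \left(8 - 4\right) \left(-7\right)\right) + L{\left(-90 \right)}\right) + m = \left(- 7 \left(-18 + \left(8 - 4\right) \left(-7\right)\right) - -270\right) + 10193 = \left(- 7 \left(-18 + 4 \left(-7\right)\right) + 270\right) + 10193 = \left(- 7 \left(-18 - 28\right) + 270\right) + 10193 = \left(\left(-7\right) \left(-46\right) + 270\right) + 10193 = \left(322 + 270\right) + 10193 = 592 + 10193 = 10785$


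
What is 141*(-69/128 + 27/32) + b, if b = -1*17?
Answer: 3323/128 ≈ 25.961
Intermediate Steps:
b = -17
141*(-69/128 + 27/32) + b = 141*(-69/128 + 27/32) - 17 = 141*(39/128) - 17 = 5499/128 - 17 = 3323/128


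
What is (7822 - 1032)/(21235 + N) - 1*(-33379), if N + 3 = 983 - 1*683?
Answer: 51337387/1538 ≈ 33379.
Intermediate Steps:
N = 297 (N = -3 + (983 - 1*683) = -3 + (983 - 683) = -3 + 300 = 297)
(7822 - 1032)/(21235 + N) - 1*(-33379) = (7822 - 1032)/(21235 + 297) - 1*(-33379) = 6790/21532 + 33379 = 6790*(1/21532) + 33379 = 485/1538 + 33379 = 51337387/1538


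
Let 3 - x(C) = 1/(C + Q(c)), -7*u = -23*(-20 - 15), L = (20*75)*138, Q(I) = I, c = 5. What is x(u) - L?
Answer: -22769669/110 ≈ -2.0700e+5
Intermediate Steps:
L = 207000 (L = 1500*138 = 207000)
u = -115 (u = -(-23)*(-20 - 15)/7 = -(-23)*(-35)/7 = -1/7*805 = -115)
x(C) = 3 - 1/(5 + C) (x(C) = 3 - 1/(C + 5) = 3 - 1/(5 + C))
x(u) - L = (14 + 3*(-115))/(5 - 115) - 1*207000 = (14 - 345)/(-110) - 207000 = -1/110*(-331) - 207000 = 331/110 - 207000 = -22769669/110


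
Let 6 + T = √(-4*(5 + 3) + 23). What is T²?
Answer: 27 - 36*I ≈ 27.0 - 36.0*I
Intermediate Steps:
T = -6 + 3*I (T = -6 + √(-4*(5 + 3) + 23) = -6 + √(-4*8 + 23) = -6 + √(-32 + 23) = -6 + √(-9) = -6 + 3*I ≈ -6.0 + 3.0*I)
T² = (-6 + 3*I)²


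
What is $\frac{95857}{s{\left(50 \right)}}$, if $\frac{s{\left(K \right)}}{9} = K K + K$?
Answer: $\frac{95857}{22950} \approx 4.1768$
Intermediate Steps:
$s{\left(K \right)} = 9 K + 9 K^{2}$ ($s{\left(K \right)} = 9 \left(K K + K\right) = 9 \left(K^{2} + K\right) = 9 \left(K + K^{2}\right) = 9 K + 9 K^{2}$)
$\frac{95857}{s{\left(50 \right)}} = \frac{95857}{9 \cdot 50 \left(1 + 50\right)} = \frac{95857}{9 \cdot 50 \cdot 51} = \frac{95857}{22950}$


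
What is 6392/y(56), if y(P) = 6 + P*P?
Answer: 3196/1571 ≈ 2.0344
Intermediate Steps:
y(P) = 6 + P²
6392/y(56) = 6392/(6 + 56²) = 6392/(6 + 3136) = 6392/3142 = 6392*(1/3142) = 3196/1571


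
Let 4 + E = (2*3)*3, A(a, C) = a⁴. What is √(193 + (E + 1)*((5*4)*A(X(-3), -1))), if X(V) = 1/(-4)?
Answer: 17*√43/8 ≈ 13.935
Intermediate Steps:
X(V) = -¼
E = 14 (E = -4 + (2*3)*3 = -4 + 6*3 = -4 + 18 = 14)
√(193 + (E + 1)*((5*4)*A(X(-3), -1))) = √(193 + (14 + 1)*((5*4)*(-¼)⁴)) = √(193 + 15*(20*(1/256))) = √(193 + 15*(5/64)) = √(193 + 75/64) = √(12427/64) = 17*√43/8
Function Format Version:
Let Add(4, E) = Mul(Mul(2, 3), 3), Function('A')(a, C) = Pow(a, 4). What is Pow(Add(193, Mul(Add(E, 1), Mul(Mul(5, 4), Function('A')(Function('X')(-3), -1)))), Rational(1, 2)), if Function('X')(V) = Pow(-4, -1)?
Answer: Mul(Rational(17, 8), Pow(43, Rational(1, 2))) ≈ 13.935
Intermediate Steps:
Function('X')(V) = Rational(-1, 4)
E = 14 (E = Add(-4, Mul(Mul(2, 3), 3)) = Add(-4, Mul(6, 3)) = Add(-4, 18) = 14)
Pow(Add(193, Mul(Add(E, 1), Mul(Mul(5, 4), Function('A')(Function('X')(-3), -1)))), Rational(1, 2)) = Pow(Add(193, Mul(Add(14, 1), Mul(Mul(5, 4), Pow(Rational(-1, 4), 4)))), Rational(1, 2)) = Pow(Add(193, Mul(15, Mul(20, Rational(1, 256)))), Rational(1, 2)) = Pow(Add(193, Mul(15, Rational(5, 64))), Rational(1, 2)) = Pow(Add(193, Rational(75, 64)), Rational(1, 2)) = Pow(Rational(12427, 64), Rational(1, 2)) = Mul(Rational(17, 8), Pow(43, Rational(1, 2)))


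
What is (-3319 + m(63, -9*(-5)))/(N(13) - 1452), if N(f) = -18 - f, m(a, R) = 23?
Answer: 3296/1483 ≈ 2.2225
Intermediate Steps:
(-3319 + m(63, -9*(-5)))/(N(13) - 1452) = (-3319 + 23)/((-18 - 1*13) - 1452) = -3296/((-18 - 13) - 1452) = -3296/(-31 - 1452) = -3296/(-1483) = -3296*(-1/1483) = 3296/1483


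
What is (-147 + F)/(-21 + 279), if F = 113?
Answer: -17/129 ≈ -0.13178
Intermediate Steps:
(-147 + F)/(-21 + 279) = (-147 + 113)/(-21 + 279) = -34/258 = -34*1/258 = -17/129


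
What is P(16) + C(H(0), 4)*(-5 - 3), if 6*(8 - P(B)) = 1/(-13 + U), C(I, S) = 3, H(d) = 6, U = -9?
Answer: -2111/132 ≈ -15.992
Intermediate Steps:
P(B) = 1057/132 (P(B) = 8 - 1/(6*(-13 - 9)) = 8 - ⅙/(-22) = 8 - ⅙*(-1/22) = 8 + 1/132 = 1057/132)
P(16) + C(H(0), 4)*(-5 - 3) = 1057/132 + 3*(-5 - 3) = 1057/132 + 3*(-8) = 1057/132 - 24 = -2111/132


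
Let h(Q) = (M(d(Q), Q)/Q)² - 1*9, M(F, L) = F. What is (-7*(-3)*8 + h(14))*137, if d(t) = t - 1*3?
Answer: 4286045/196 ≈ 21868.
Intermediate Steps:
d(t) = -3 + t (d(t) = t - 3 = -3 + t)
h(Q) = -9 + (-3 + Q)²/Q² (h(Q) = ((-3 + Q)/Q)² - 1*9 = ((-3 + Q)/Q)² - 9 = (-3 + Q)²/Q² - 9 = -9 + (-3 + Q)²/Q²)
(-7*(-3)*8 + h(14))*137 = (-7*(-3)*8 + (-9 + (-3 + 14)²/14²))*137 = (21*8 + (-9 + (1/196)*11²))*137 = (168 + (-9 + (1/196)*121))*137 = (168 + (-9 + 121/196))*137 = (168 - 1643/196)*137 = (31285/196)*137 = 4286045/196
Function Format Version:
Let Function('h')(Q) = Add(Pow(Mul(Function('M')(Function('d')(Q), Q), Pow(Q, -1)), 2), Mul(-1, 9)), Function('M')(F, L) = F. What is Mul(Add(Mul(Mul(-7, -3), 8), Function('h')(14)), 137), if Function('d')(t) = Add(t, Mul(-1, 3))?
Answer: Rational(4286045, 196) ≈ 21868.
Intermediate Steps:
Function('d')(t) = Add(-3, t) (Function('d')(t) = Add(t, -3) = Add(-3, t))
Function('h')(Q) = Add(-9, Mul(Pow(Q, -2), Pow(Add(-3, Q), 2))) (Function('h')(Q) = Add(Pow(Mul(Add(-3, Q), Pow(Q, -1)), 2), Mul(-1, 9)) = Add(Pow(Mul(Pow(Q, -1), Add(-3, Q)), 2), -9) = Add(Mul(Pow(Q, -2), Pow(Add(-3, Q), 2)), -9) = Add(-9, Mul(Pow(Q, -2), Pow(Add(-3, Q), 2))))
Mul(Add(Mul(Mul(-7, -3), 8), Function('h')(14)), 137) = Mul(Add(Mul(Mul(-7, -3), 8), Add(-9, Mul(Pow(14, -2), Pow(Add(-3, 14), 2)))), 137) = Mul(Add(Mul(21, 8), Add(-9, Mul(Rational(1, 196), Pow(11, 2)))), 137) = Mul(Add(168, Add(-9, Mul(Rational(1, 196), 121))), 137) = Mul(Add(168, Add(-9, Rational(121, 196))), 137) = Mul(Add(168, Rational(-1643, 196)), 137) = Mul(Rational(31285, 196), 137) = Rational(4286045, 196)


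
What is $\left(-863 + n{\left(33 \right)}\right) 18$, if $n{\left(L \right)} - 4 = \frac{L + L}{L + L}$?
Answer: $-15444$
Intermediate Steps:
$n{\left(L \right)} = 5$ ($n{\left(L \right)} = 4 + \frac{L + L}{L + L} = 4 + \frac{2 L}{2 L} = 4 + 2 L \frac{1}{2 L} = 4 + 1 = 5$)
$\left(-863 + n{\left(33 \right)}\right) 18 = \left(-863 + 5\right) 18 = \left(-858\right) 18 = -15444$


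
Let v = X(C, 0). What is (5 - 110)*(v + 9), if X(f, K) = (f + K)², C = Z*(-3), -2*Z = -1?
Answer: -4725/4 ≈ -1181.3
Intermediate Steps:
Z = ½ (Z = -½*(-1) = ½ ≈ 0.50000)
C = -3/2 (C = (½)*(-3) = -3/2 ≈ -1.5000)
X(f, K) = (K + f)²
v = 9/4 (v = (0 - 3/2)² = (-3/2)² = 9/4 ≈ 2.2500)
(5 - 110)*(v + 9) = (5 - 110)*(9/4 + 9) = -105*45/4 = -4725/4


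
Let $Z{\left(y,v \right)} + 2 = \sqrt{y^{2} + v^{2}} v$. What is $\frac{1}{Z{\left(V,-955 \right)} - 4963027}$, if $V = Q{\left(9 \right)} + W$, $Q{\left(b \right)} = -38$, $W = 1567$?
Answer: $- \frac{4963029}{21667697816191} + \frac{955 \sqrt{3249866}}{21667697816191} \approx -1.496 \cdot 10^{-7}$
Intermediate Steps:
$V = 1529$ ($V = -38 + 1567 = 1529$)
$Z{\left(y,v \right)} = -2 + v \sqrt{v^{2} + y^{2}}$ ($Z{\left(y,v \right)} = -2 + \sqrt{y^{2} + v^{2}} v = -2 + \sqrt{v^{2} + y^{2}} v = -2 + v \sqrt{v^{2} + y^{2}}$)
$\frac{1}{Z{\left(V,-955 \right)} - 4963027} = \frac{1}{\left(-2 - 955 \sqrt{\left(-955\right)^{2} + 1529^{2}}\right) - 4963027} = \frac{1}{\left(-2 - 955 \sqrt{912025 + 2337841}\right) - 4963027} = \frac{1}{\left(-2 - 955 \sqrt{3249866}\right) - 4963027} = \frac{1}{-4963029 - 955 \sqrt{3249866}}$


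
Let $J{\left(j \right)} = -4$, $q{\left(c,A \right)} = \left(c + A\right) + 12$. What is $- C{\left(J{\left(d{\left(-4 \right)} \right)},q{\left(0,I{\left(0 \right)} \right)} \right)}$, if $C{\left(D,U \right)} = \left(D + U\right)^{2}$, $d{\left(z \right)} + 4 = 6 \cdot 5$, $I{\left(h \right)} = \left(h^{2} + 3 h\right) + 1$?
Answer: $-81$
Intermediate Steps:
$I{\left(h \right)} = 1 + h^{2} + 3 h$
$d{\left(z \right)} = 26$ ($d{\left(z \right)} = -4 + 6 \cdot 5 = -4 + 30 = 26$)
$q{\left(c,A \right)} = 12 + A + c$ ($q{\left(c,A \right)} = \left(A + c\right) + 12 = 12 + A + c$)
$- C{\left(J{\left(d{\left(-4 \right)} \right)},q{\left(0,I{\left(0 \right)} \right)} \right)} = - \left(-4 + \left(12 + \left(1 + 0^{2} + 3 \cdot 0\right) + 0\right)\right)^{2} = - \left(-4 + \left(12 + \left(1 + 0 + 0\right) + 0\right)\right)^{2} = - \left(-4 + \left(12 + 1 + 0\right)\right)^{2} = - \left(-4 + 13\right)^{2} = - 9^{2} = \left(-1\right) 81 = -81$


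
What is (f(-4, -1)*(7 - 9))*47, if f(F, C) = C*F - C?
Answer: -470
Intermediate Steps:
f(F, C) = -C + C*F
(f(-4, -1)*(7 - 9))*47 = ((-(-1 - 4))*(7 - 9))*47 = (-1*(-5)*(-2))*47 = (5*(-2))*47 = -10*47 = -470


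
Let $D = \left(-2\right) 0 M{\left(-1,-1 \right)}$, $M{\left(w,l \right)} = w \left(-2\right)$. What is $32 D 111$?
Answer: $0$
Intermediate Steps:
$M{\left(w,l \right)} = - 2 w$
$D = 0$ ($D = \left(-2\right) 0 \left(\left(-2\right) \left(-1\right)\right) = 0 \cdot 2 = 0$)
$32 D 111 = 32 \cdot 0 \cdot 111 = 0 \cdot 111 = 0$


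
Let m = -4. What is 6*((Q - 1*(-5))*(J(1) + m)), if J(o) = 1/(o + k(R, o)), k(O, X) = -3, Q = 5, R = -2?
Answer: -270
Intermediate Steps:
J(o) = 1/(-3 + o) (J(o) = 1/(o - 3) = 1/(-3 + o))
6*((Q - 1*(-5))*(J(1) + m)) = 6*((5 - 1*(-5))*(1/(-3 + 1) - 4)) = 6*((5 + 5)*(1/(-2) - 4)) = 6*(10*(-½ - 4)) = 6*(10*(-9/2)) = 6*(-45) = -270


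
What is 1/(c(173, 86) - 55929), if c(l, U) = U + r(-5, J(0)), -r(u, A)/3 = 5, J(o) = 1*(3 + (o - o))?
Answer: -1/55858 ≈ -1.7903e-5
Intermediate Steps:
J(o) = 3 (J(o) = 1*(3 + 0) = 1*3 = 3)
r(u, A) = -15 (r(u, A) = -3*5 = -15)
c(l, U) = -15 + U (c(l, U) = U - 15 = -15 + U)
1/(c(173, 86) - 55929) = 1/((-15 + 86) - 55929) = 1/(71 - 55929) = 1/(-55858) = -1/55858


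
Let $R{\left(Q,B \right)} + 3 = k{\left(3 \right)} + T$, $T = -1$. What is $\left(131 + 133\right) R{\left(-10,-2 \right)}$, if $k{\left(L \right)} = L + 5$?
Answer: $1056$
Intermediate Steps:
$k{\left(L \right)} = 5 + L$
$R{\left(Q,B \right)} = 4$ ($R{\left(Q,B \right)} = -3 + \left(\left(5 + 3\right) - 1\right) = -3 + \left(8 - 1\right) = -3 + 7 = 4$)
$\left(131 + 133\right) R{\left(-10,-2 \right)} = \left(131 + 133\right) 4 = 264 \cdot 4 = 1056$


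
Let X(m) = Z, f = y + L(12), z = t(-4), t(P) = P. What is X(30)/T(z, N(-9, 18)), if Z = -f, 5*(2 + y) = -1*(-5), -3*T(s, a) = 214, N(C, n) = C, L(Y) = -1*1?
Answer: -3/107 ≈ -0.028037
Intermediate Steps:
L(Y) = -1
z = -4
T(s, a) = -214/3 (T(s, a) = -⅓*214 = -214/3)
y = -1 (y = -2 + (-1*(-5))/5 = -2 + (⅕)*5 = -2 + 1 = -1)
f = -2 (f = -1 - 1 = -2)
Z = 2 (Z = -1*(-2) = 2)
X(m) = 2
X(30)/T(z, N(-9, 18)) = 2/(-214/3) = 2*(-3/214) = -3/107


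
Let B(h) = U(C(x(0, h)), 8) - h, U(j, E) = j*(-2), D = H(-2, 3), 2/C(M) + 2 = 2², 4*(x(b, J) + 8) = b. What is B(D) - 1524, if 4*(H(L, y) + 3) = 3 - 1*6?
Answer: -6089/4 ≈ -1522.3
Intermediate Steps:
x(b, J) = -8 + b/4
C(M) = 1 (C(M) = 2/(-2 + 2²) = 2/(-2 + 4) = 2/2 = 2*(½) = 1)
H(L, y) = -15/4 (H(L, y) = -3 + (3 - 1*6)/4 = -3 + (3 - 6)/4 = -3 + (¼)*(-3) = -3 - ¾ = -15/4)
D = -15/4 ≈ -3.7500
U(j, E) = -2*j
B(h) = -2 - h (B(h) = -2*1 - h = -2 - h)
B(D) - 1524 = (-2 - 1*(-15/4)) - 1524 = (-2 + 15/4) - 1524 = 7/4 - 1524 = -6089/4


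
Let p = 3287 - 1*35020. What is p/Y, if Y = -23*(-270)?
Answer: -31733/6210 ≈ -5.1100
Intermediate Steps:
p = -31733 (p = 3287 - 35020 = -31733)
Y = 6210
p/Y = -31733/6210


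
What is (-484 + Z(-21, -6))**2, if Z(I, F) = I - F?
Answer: 249001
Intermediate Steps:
(-484 + Z(-21, -6))**2 = (-484 + (-21 - 1*(-6)))**2 = (-484 + (-21 + 6))**2 = (-484 - 15)**2 = (-499)**2 = 249001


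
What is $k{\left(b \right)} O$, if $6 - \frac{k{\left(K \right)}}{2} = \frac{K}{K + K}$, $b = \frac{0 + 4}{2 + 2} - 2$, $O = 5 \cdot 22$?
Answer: $1210$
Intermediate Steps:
$O = 110$
$b = -1$ ($b = \frac{4}{4} - 2 = 4 \cdot \frac{1}{4} - 2 = 1 - 2 = -1$)
$k{\left(K \right)} = 11$ ($k{\left(K \right)} = 12 - 2 \frac{K}{K + K} = 12 - 2 \frac{K}{2 K} = 12 - 2 \frac{1}{2 K} K = 12 - 1 = 11$)
$k{\left(b \right)} O = 11 \cdot 110 = 1210$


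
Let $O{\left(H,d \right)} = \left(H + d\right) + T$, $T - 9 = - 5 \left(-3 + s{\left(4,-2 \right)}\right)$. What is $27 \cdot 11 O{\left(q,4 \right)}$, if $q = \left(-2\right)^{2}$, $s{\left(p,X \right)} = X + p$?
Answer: $6534$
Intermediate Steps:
$q = 4$
$T = 14$ ($T = 9 - 5 \left(-3 + \left(-2 + 4\right)\right) = 9 - 5 \left(-3 + 2\right) = 9 - -5 = 9 + 5 = 14$)
$O{\left(H,d \right)} = 14 + H + d$ ($O{\left(H,d \right)} = \left(H + d\right) + 14 = 14 + H + d$)
$27 \cdot 11 O{\left(q,4 \right)} = 27 \cdot 11 \left(14 + 4 + 4\right) = 27 \cdot 11 \cdot 22 = 27 \cdot 242 = 6534$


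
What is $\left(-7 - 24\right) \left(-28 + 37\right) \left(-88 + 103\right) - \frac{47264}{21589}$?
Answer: $- \frac{90397229}{21589} \approx -4187.2$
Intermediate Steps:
$\left(-7 - 24\right) \left(-28 + 37\right) \left(-88 + 103\right) - \frac{47264}{21589} = \left(-31\right) 9 \cdot 15 - 47264 \cdot \frac{1}{21589} = \left(-279\right) 15 - \frac{47264}{21589} = -4185 - \frac{47264}{21589} = - \frac{90397229}{21589}$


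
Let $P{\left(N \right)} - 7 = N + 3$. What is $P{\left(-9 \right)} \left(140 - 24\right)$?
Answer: $116$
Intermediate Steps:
$P{\left(N \right)} = 10 + N$ ($P{\left(N \right)} = 7 + \left(N + 3\right) = 7 + \left(3 + N\right) = 10 + N$)
$P{\left(-9 \right)} \left(140 - 24\right) = \left(10 - 9\right) \left(140 - 24\right) = 1 \left(140 - 24\right) = 1 \cdot 116 = 116$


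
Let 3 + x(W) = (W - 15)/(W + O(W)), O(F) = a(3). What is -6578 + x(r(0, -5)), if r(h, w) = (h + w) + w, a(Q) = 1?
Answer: -59204/9 ≈ -6578.2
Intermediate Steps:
O(F) = 1
r(h, w) = h + 2*w
x(W) = -3 + (-15 + W)/(1 + W) (x(W) = -3 + (W - 15)/(W + 1) = -3 + (-15 + W)/(1 + W))
-6578 + x(r(0, -5)) = -6578 + 2*(-9 - (0 + 2*(-5)))/(1 + (0 + 2*(-5))) = -6578 + 2*(-9 - (0 - 10))/(1 + (0 - 10)) = -6578 + 2*(-9 - 1*(-10))/(1 - 10) = -6578 + 2*(-9 + 10)/(-9) = -6578 + 2*(-⅑)*1 = -6578 - 2/9 = -59204/9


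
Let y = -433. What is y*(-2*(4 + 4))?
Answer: 6928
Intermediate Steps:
y*(-2*(4 + 4)) = -(-866)*(4 + 4) = -(-866)*8 = -433*(-16) = 6928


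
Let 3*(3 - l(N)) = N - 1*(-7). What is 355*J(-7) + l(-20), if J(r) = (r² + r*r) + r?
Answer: 96937/3 ≈ 32312.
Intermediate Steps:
l(N) = ⅔ - N/3 (l(N) = 3 - (N - 1*(-7))/3 = 3 - (N + 7)/3 = 3 - (7 + N)/3 = 3 + (-7/3 - N/3) = ⅔ - N/3)
J(r) = r + 2*r² (J(r) = (r² + r²) + r = 2*r² + r = r + 2*r²)
355*J(-7) + l(-20) = 355*(-7*(1 + 2*(-7))) + (⅔ - ⅓*(-20)) = 355*(-7*(1 - 14)) + (⅔ + 20/3) = 355*(-7*(-13)) + 22/3 = 355*91 + 22/3 = 32305 + 22/3 = 96937/3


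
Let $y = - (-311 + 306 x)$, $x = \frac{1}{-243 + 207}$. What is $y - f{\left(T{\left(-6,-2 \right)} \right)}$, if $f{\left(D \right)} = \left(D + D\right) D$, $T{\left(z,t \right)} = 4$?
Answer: $\frac{575}{2} \approx 287.5$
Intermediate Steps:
$x = - \frac{1}{36}$ ($x = \frac{1}{-36} = - \frac{1}{36} \approx -0.027778$)
$y = \frac{639}{2}$ ($y = - (-311 + 306 \left(- \frac{1}{36}\right)) = - (-311 - \frac{17}{2}) = \left(-1\right) \left(- \frac{639}{2}\right) = \frac{639}{2} \approx 319.5$)
$f{\left(D \right)} = 2 D^{2}$ ($f{\left(D \right)} = 2 D D = 2 D^{2}$)
$y - f{\left(T{\left(-6,-2 \right)} \right)} = \frac{639}{2} - 2 \cdot 4^{2} = \frac{639}{2} - 2 \cdot 16 = \frac{639}{2} - 32 = \frac{575}{2}$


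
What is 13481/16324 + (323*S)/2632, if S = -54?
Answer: -1112684/191807 ≈ -5.8011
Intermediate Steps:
13481/16324 + (323*S)/2632 = 13481/16324 + (323*(-54))/2632 = 13481*(1/16324) - 17442*1/2632 = 13481/16324 - 8721/1316 = -1112684/191807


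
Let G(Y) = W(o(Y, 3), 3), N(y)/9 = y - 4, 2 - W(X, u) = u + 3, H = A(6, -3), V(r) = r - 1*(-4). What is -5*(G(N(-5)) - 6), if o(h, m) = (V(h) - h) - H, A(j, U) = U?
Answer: 50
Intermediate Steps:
V(r) = 4 + r (V(r) = r + 4 = 4 + r)
H = -3
o(h, m) = 7 (o(h, m) = ((4 + h) - h) - 1*(-3) = 4 + 3 = 7)
W(X, u) = -1 - u (W(X, u) = 2 - (u + 3) = 2 - (3 + u) = 2 + (-3 - u) = -1 - u)
N(y) = -36 + 9*y (N(y) = 9*(y - 4) = 9*(-4 + y) = -36 + 9*y)
G(Y) = -4 (G(Y) = -1 - 1*3 = -1 - 3 = -4)
-5*(G(N(-5)) - 6) = -5*(-4 - 6) = -5*(-10) = 50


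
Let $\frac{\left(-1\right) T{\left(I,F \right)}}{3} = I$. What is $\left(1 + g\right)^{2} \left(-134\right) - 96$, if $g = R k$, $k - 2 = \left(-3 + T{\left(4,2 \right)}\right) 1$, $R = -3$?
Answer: $-214496$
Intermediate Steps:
$T{\left(I,F \right)} = - 3 I$
$k = -13$ ($k = 2 + \left(-3 - 12\right) 1 = 2 - 15 = -13$)
$g = 39$ ($g = \left(-3\right) \left(-13\right) = 39$)
$\left(1 + g\right)^{2} \left(-134\right) - 96 = \left(1 + 39\right)^{2} \left(-134\right) - 96 = 40^{2} \left(-134\right) - 96 = 1600 \left(-134\right) - 96 = -214400 - 96 = -214496$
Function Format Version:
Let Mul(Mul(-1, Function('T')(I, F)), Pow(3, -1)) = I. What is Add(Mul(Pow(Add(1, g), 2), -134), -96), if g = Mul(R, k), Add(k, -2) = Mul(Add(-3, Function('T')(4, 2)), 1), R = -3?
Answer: -214496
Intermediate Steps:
Function('T')(I, F) = Mul(-3, I)
k = -13 (k = Add(2, Mul(Add(-3, Mul(-3, 4)), 1)) = Add(2, Mul(Add(-3, -12), 1)) = Add(2, Mul(-15, 1)) = Add(2, -15) = -13)
g = 39 (g = Mul(-3, -13) = 39)
Add(Mul(Pow(Add(1, g), 2), -134), -96) = Add(Mul(Pow(Add(1, 39), 2), -134), -96) = Add(Mul(Pow(40, 2), -134), -96) = Add(Mul(1600, -134), -96) = Add(-214400, -96) = -214496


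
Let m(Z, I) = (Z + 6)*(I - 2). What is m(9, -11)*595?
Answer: -116025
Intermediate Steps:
m(Z, I) = (-2 + I)*(6 + Z) (m(Z, I) = (6 + Z)*(-2 + I) = (-2 + I)*(6 + Z))
m(9, -11)*595 = (-12 - 2*9 + 6*(-11) - 11*9)*595 = (-12 - 18 - 66 - 99)*595 = -195*595 = -116025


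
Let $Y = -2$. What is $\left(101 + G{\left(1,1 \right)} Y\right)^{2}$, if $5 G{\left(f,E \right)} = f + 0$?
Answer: $\frac{253009}{25} \approx 10120.0$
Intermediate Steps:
$G{\left(f,E \right)} = \frac{f}{5}$ ($G{\left(f,E \right)} = \frac{f + 0}{5} = \frac{f}{5}$)
$\left(101 + G{\left(1,1 \right)} Y\right)^{2} = \left(101 + \frac{1}{5} \cdot 1 \left(-2\right)\right)^{2} = \left(101 + \frac{1}{5} \left(-2\right)\right)^{2} = \left(101 - \frac{2}{5}\right)^{2} = \left(\frac{503}{5}\right)^{2} = \frac{253009}{25}$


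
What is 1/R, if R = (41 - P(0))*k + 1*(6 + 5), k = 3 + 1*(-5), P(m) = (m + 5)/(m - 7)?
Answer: -7/507 ≈ -0.013807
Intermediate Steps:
P(m) = (5 + m)/(-7 + m)
k = -2 (k = 3 - 5 = -2)
R = -507/7 (R = (41 - (5 + 0)/(-7 + 0))*(-2) + 1*(6 + 5) = (41 - 5/(-7))*(-2) + 1*11 = (41 - (-1)*5/7)*(-2) + 11 = (41 - 1*(-5/7))*(-2) + 11 = (41 + 5/7)*(-2) + 11 = (292/7)*(-2) + 11 = -584/7 + 11 = -507/7 ≈ -72.429)
1/R = 1/(-507/7) = -7/507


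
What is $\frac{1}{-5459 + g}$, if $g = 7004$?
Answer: $\frac{1}{1545} \approx 0.00064725$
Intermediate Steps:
$\frac{1}{-5459 + g} = \frac{1}{-5459 + 7004} = \frac{1}{1545}$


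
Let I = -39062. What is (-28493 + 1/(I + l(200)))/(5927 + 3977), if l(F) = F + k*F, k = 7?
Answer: -1067404767/371023648 ≈ -2.8769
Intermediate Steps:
l(F) = 8*F (l(F) = F + 7*F = 8*F)
(-28493 + 1/(I + l(200)))/(5927 + 3977) = (-28493 + 1/(-39062 + 8*200))/(5927 + 3977) = (-28493 + 1/(-39062 + 1600))/9904 = (-28493 + 1/(-37462))*(1/9904) = (-28493 - 1/37462)*(1/9904) = -1067404767/37462*1/9904 = -1067404767/371023648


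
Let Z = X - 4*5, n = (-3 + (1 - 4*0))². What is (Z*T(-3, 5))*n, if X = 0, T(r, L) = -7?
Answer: 560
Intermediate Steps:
n = 4 (n = (-3 + (1 + 0))² = (-3 + 1)² = (-2)² = 4)
Z = -20 (Z = 0 - 4*5 = 0 - 20 = -20)
(Z*T(-3, 5))*n = -20*(-7)*4 = 140*4 = 560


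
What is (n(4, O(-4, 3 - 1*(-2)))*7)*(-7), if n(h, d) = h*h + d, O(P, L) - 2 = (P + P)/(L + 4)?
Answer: -7546/9 ≈ -838.44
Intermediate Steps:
O(P, L) = 2 + 2*P/(4 + L) (O(P, L) = 2 + (P + P)/(L + 4) = 2 + (2*P)/(4 + L) = 2 + 2*P/(4 + L))
n(h, d) = d + h² (n(h, d) = h² + d = d + h²)
(n(4, O(-4, 3 - 1*(-2)))*7)*(-7) = ((2*(4 + (3 - 1*(-2)) - 4)/(4 + (3 - 1*(-2))) + 4²)*7)*(-7) = ((2*(4 + (3 + 2) - 4)/(4 + (3 + 2)) + 16)*7)*(-7) = ((2*(4 + 5 - 4)/(4 + 5) + 16)*7)*(-7) = ((2*5/9 + 16)*7)*(-7) = ((2*(⅑)*5 + 16)*7)*(-7) = ((10/9 + 16)*7)*(-7) = ((154/9)*7)*(-7) = (1078/9)*(-7) = -7546/9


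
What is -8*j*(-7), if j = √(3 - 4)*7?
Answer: 392*I ≈ 392.0*I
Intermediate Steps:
j = 7*I (j = √(-1)*7 = I*7 = 7*I ≈ 7.0*I)
-8*j*(-7) = -56*I*(-7) = 392*I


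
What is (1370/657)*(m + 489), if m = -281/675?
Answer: 90363556/88695 ≈ 1018.8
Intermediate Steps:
m = -281/675 (m = -281*1/675 = -281/675 ≈ -0.41630)
(1370/657)*(m + 489) = (1370/657)*(-281/675 + 489) = (1370*(1/657))*(329794/675) = (1370/657)*(329794/675) = 90363556/88695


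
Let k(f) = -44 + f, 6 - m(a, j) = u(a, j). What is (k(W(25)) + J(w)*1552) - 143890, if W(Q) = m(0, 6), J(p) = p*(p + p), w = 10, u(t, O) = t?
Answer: 166472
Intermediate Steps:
m(a, j) = 6 - a
J(p) = 2*p² (J(p) = p*(2*p) = 2*p²)
W(Q) = 6 (W(Q) = 6 - 1*0 = 6 + 0 = 6)
(k(W(25)) + J(w)*1552) - 143890 = ((-44 + 6) + (2*10²)*1552) - 143890 = (-38 + (2*100)*1552) - 143890 = (-38 + 200*1552) - 143890 = (-38 + 310400) - 143890 = 310362 - 143890 = 166472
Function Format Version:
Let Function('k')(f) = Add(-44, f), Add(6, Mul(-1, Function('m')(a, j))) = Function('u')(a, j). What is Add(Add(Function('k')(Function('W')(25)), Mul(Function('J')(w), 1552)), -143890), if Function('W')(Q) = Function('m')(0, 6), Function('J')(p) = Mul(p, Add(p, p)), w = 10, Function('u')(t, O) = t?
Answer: 166472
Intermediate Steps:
Function('m')(a, j) = Add(6, Mul(-1, a))
Function('J')(p) = Mul(2, Pow(p, 2)) (Function('J')(p) = Mul(p, Mul(2, p)) = Mul(2, Pow(p, 2)))
Function('W')(Q) = 6 (Function('W')(Q) = Add(6, Mul(-1, 0)) = Add(6, 0) = 6)
Add(Add(Function('k')(Function('W')(25)), Mul(Function('J')(w), 1552)), -143890) = Add(Add(Add(-44, 6), Mul(Mul(2, Pow(10, 2)), 1552)), -143890) = Add(Add(-38, Mul(Mul(2, 100), 1552)), -143890) = Add(Add(-38, Mul(200, 1552)), -143890) = Add(Add(-38, 310400), -143890) = Add(310362, -143890) = 166472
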